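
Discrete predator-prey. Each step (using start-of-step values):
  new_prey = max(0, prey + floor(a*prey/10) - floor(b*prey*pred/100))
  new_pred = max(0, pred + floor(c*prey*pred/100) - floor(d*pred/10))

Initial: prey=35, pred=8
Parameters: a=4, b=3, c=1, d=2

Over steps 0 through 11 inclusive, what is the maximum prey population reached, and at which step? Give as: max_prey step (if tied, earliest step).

Step 1: prey: 35+14-8=41; pred: 8+2-1=9
Step 2: prey: 41+16-11=46; pred: 9+3-1=11
Step 3: prey: 46+18-15=49; pred: 11+5-2=14
Step 4: prey: 49+19-20=48; pred: 14+6-2=18
Step 5: prey: 48+19-25=42; pred: 18+8-3=23
Step 6: prey: 42+16-28=30; pred: 23+9-4=28
Step 7: prey: 30+12-25=17; pred: 28+8-5=31
Step 8: prey: 17+6-15=8; pred: 31+5-6=30
Step 9: prey: 8+3-7=4; pred: 30+2-6=26
Step 10: prey: 4+1-3=2; pred: 26+1-5=22
Step 11: prey: 2+0-1=1; pred: 22+0-4=18
Max prey = 49 at step 3

Answer: 49 3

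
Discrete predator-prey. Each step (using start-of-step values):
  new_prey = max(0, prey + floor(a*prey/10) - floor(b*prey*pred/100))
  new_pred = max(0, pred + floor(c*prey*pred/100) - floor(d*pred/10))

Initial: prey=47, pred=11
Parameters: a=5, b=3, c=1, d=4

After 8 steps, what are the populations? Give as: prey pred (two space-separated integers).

Answer: 11 26

Derivation:
Step 1: prey: 47+23-15=55; pred: 11+5-4=12
Step 2: prey: 55+27-19=63; pred: 12+6-4=14
Step 3: prey: 63+31-26=68; pred: 14+8-5=17
Step 4: prey: 68+34-34=68; pred: 17+11-6=22
Step 5: prey: 68+34-44=58; pred: 22+14-8=28
Step 6: prey: 58+29-48=39; pred: 28+16-11=33
Step 7: prey: 39+19-38=20; pred: 33+12-13=32
Step 8: prey: 20+10-19=11; pred: 32+6-12=26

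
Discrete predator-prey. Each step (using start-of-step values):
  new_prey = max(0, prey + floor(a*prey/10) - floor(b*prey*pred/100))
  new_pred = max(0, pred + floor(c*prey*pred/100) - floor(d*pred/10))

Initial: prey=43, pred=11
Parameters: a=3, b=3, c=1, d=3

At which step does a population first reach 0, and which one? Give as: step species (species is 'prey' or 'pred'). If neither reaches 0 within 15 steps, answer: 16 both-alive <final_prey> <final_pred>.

Step 1: prey: 43+12-14=41; pred: 11+4-3=12
Step 2: prey: 41+12-14=39; pred: 12+4-3=13
Step 3: prey: 39+11-15=35; pred: 13+5-3=15
Step 4: prey: 35+10-15=30; pred: 15+5-4=16
Step 5: prey: 30+9-14=25; pred: 16+4-4=16
Step 6: prey: 25+7-12=20; pred: 16+4-4=16
Step 7: prey: 20+6-9=17; pred: 16+3-4=15
Step 8: prey: 17+5-7=15; pred: 15+2-4=13
Step 9: prey: 15+4-5=14; pred: 13+1-3=11
Step 10: prey: 14+4-4=14; pred: 11+1-3=9
Step 11: prey: 14+4-3=15; pred: 9+1-2=8
Step 12: prey: 15+4-3=16; pred: 8+1-2=7
Step 13: prey: 16+4-3=17; pred: 7+1-2=6
Step 14: prey: 17+5-3=19; pred: 6+1-1=6
Step 15: prey: 19+5-3=21; pred: 6+1-1=6
No extinction within 15 steps

Answer: 16 both-alive 21 6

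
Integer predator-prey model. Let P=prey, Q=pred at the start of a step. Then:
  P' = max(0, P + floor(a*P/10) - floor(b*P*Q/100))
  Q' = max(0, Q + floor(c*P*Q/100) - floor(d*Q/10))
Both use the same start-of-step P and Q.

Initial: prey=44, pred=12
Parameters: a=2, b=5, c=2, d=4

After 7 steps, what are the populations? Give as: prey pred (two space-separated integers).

Answer: 1 3

Derivation:
Step 1: prey: 44+8-26=26; pred: 12+10-4=18
Step 2: prey: 26+5-23=8; pred: 18+9-7=20
Step 3: prey: 8+1-8=1; pred: 20+3-8=15
Step 4: prey: 1+0-0=1; pred: 15+0-6=9
Step 5: prey: 1+0-0=1; pred: 9+0-3=6
Step 6: prey: 1+0-0=1; pred: 6+0-2=4
Step 7: prey: 1+0-0=1; pred: 4+0-1=3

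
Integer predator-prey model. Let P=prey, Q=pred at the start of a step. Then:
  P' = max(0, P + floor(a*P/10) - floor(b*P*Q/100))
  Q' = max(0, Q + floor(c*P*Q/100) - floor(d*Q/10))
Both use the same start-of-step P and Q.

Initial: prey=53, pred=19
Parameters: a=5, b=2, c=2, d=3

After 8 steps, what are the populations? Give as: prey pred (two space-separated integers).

Step 1: prey: 53+26-20=59; pred: 19+20-5=34
Step 2: prey: 59+29-40=48; pred: 34+40-10=64
Step 3: prey: 48+24-61=11; pred: 64+61-19=106
Step 4: prey: 11+5-23=0; pred: 106+23-31=98
Step 5: prey: 0+0-0=0; pred: 98+0-29=69
Step 6: prey: 0+0-0=0; pred: 69+0-20=49
Step 7: prey: 0+0-0=0; pred: 49+0-14=35
Step 8: prey: 0+0-0=0; pred: 35+0-10=25

Answer: 0 25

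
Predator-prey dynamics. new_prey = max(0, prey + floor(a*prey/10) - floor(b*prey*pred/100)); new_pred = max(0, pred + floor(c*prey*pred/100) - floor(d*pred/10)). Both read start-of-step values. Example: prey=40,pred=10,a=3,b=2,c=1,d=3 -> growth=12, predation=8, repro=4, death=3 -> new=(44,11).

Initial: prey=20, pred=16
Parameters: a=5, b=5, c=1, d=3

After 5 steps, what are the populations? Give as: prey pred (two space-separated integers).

Answer: 10 6

Derivation:
Step 1: prey: 20+10-16=14; pred: 16+3-4=15
Step 2: prey: 14+7-10=11; pred: 15+2-4=13
Step 3: prey: 11+5-7=9; pred: 13+1-3=11
Step 4: prey: 9+4-4=9; pred: 11+0-3=8
Step 5: prey: 9+4-3=10; pred: 8+0-2=6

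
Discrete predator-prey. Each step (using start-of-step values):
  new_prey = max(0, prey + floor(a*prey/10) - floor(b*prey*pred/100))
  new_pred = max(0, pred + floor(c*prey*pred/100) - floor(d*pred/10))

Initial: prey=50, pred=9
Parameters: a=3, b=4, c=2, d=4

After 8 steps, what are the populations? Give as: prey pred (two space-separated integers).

Answer: 1 4

Derivation:
Step 1: prey: 50+15-18=47; pred: 9+9-3=15
Step 2: prey: 47+14-28=33; pred: 15+14-6=23
Step 3: prey: 33+9-30=12; pred: 23+15-9=29
Step 4: prey: 12+3-13=2; pred: 29+6-11=24
Step 5: prey: 2+0-1=1; pred: 24+0-9=15
Step 6: prey: 1+0-0=1; pred: 15+0-6=9
Step 7: prey: 1+0-0=1; pred: 9+0-3=6
Step 8: prey: 1+0-0=1; pred: 6+0-2=4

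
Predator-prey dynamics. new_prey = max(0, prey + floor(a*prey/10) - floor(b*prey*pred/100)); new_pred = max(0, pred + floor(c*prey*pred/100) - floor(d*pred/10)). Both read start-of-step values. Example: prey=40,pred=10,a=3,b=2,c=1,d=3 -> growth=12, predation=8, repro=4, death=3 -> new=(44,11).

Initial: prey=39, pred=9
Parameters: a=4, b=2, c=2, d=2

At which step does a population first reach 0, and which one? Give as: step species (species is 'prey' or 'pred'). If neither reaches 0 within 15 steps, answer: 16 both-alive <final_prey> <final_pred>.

Step 1: prey: 39+15-7=47; pred: 9+7-1=15
Step 2: prey: 47+18-14=51; pred: 15+14-3=26
Step 3: prey: 51+20-26=45; pred: 26+26-5=47
Step 4: prey: 45+18-42=21; pred: 47+42-9=80
Step 5: prey: 21+8-33=0; pred: 80+33-16=97
First extinction: prey at step 5

Answer: 5 prey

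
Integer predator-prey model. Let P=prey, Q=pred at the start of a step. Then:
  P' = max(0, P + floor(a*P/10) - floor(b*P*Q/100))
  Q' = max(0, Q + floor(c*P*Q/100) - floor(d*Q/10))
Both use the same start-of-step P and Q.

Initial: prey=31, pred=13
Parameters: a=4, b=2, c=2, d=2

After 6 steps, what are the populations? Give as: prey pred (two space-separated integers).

Answer: 0 60

Derivation:
Step 1: prey: 31+12-8=35; pred: 13+8-2=19
Step 2: prey: 35+14-13=36; pred: 19+13-3=29
Step 3: prey: 36+14-20=30; pred: 29+20-5=44
Step 4: prey: 30+12-26=16; pred: 44+26-8=62
Step 5: prey: 16+6-19=3; pred: 62+19-12=69
Step 6: prey: 3+1-4=0; pred: 69+4-13=60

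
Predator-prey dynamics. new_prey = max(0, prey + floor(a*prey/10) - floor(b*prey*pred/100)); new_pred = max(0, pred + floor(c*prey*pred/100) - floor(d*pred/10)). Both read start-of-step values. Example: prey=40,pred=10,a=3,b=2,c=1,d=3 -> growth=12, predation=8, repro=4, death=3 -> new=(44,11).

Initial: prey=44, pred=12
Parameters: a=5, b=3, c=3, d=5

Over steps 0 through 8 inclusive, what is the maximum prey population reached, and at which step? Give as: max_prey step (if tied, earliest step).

Answer: 51 1

Derivation:
Step 1: prey: 44+22-15=51; pred: 12+15-6=21
Step 2: prey: 51+25-32=44; pred: 21+32-10=43
Step 3: prey: 44+22-56=10; pred: 43+56-21=78
Step 4: prey: 10+5-23=0; pred: 78+23-39=62
Step 5: prey: 0+0-0=0; pred: 62+0-31=31
Step 6: prey: 0+0-0=0; pred: 31+0-15=16
Step 7: prey: 0+0-0=0; pred: 16+0-8=8
Step 8: prey: 0+0-0=0; pred: 8+0-4=4
Max prey = 51 at step 1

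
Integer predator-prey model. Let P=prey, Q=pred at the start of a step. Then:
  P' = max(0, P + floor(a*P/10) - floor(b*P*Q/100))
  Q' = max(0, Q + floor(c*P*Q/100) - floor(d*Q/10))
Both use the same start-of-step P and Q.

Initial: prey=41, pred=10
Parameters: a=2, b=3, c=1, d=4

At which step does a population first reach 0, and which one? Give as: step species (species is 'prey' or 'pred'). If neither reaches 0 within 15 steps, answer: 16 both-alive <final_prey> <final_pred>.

Answer: 16 both-alive 30 7

Derivation:
Step 1: prey: 41+8-12=37; pred: 10+4-4=10
Step 2: prey: 37+7-11=33; pred: 10+3-4=9
Step 3: prey: 33+6-8=31; pred: 9+2-3=8
Step 4: prey: 31+6-7=30; pred: 8+2-3=7
Step 5: prey: 30+6-6=30; pred: 7+2-2=7
Steps 6-15: state stable at prey=30, pred=7 (no change)
No extinction within 15 steps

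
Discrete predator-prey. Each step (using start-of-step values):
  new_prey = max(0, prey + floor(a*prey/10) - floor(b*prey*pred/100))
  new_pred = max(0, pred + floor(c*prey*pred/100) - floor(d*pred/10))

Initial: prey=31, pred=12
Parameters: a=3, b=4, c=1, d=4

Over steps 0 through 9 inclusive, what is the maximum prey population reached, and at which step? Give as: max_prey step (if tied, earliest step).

Answer: 36 9

Derivation:
Step 1: prey: 31+9-14=26; pred: 12+3-4=11
Step 2: prey: 26+7-11=22; pred: 11+2-4=9
Step 3: prey: 22+6-7=21; pred: 9+1-3=7
Step 4: prey: 21+6-5=22; pred: 7+1-2=6
Step 5: prey: 22+6-5=23; pred: 6+1-2=5
Step 6: prey: 23+6-4=25; pred: 5+1-2=4
Step 7: prey: 25+7-4=28; pred: 4+1-1=4
Step 8: prey: 28+8-4=32; pred: 4+1-1=4
Step 9: prey: 32+9-5=36; pred: 4+1-1=4
Max prey = 36 at step 9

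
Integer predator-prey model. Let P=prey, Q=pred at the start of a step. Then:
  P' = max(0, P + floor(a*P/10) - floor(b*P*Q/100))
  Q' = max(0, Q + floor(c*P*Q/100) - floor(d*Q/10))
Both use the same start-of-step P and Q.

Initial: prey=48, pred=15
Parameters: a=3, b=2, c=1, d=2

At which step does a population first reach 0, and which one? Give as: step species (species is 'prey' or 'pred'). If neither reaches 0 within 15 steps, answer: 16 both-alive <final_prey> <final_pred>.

Step 1: prey: 48+14-14=48; pred: 15+7-3=19
Step 2: prey: 48+14-18=44; pred: 19+9-3=25
Step 3: prey: 44+13-22=35; pred: 25+11-5=31
Step 4: prey: 35+10-21=24; pred: 31+10-6=35
Step 5: prey: 24+7-16=15; pred: 35+8-7=36
Step 6: prey: 15+4-10=9; pred: 36+5-7=34
Step 7: prey: 9+2-6=5; pred: 34+3-6=31
Step 8: prey: 5+1-3=3; pred: 31+1-6=26
Step 9: prey: 3+0-1=2; pred: 26+0-5=21
Step 10: prey: 2+0-0=2; pred: 21+0-4=17
Step 11: prey: 2+0-0=2; pred: 17+0-3=14
Step 12: prey: 2+0-0=2; pred: 14+0-2=12
Step 13: prey: 2+0-0=2; pred: 12+0-2=10
Step 14: prey: 2+0-0=2; pred: 10+0-2=8
Step 15: prey: 2+0-0=2; pred: 8+0-1=7
No extinction within 15 steps

Answer: 16 both-alive 2 7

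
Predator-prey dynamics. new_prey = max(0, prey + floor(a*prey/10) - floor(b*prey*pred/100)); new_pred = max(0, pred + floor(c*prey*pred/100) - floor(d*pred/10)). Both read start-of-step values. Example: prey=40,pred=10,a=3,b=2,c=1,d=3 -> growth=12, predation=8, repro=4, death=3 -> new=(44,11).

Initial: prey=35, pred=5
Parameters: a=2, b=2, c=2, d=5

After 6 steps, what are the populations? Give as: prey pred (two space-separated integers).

Answer: 37 24

Derivation:
Step 1: prey: 35+7-3=39; pred: 5+3-2=6
Step 2: prey: 39+7-4=42; pred: 6+4-3=7
Step 3: prey: 42+8-5=45; pred: 7+5-3=9
Step 4: prey: 45+9-8=46; pred: 9+8-4=13
Step 5: prey: 46+9-11=44; pred: 13+11-6=18
Step 6: prey: 44+8-15=37; pred: 18+15-9=24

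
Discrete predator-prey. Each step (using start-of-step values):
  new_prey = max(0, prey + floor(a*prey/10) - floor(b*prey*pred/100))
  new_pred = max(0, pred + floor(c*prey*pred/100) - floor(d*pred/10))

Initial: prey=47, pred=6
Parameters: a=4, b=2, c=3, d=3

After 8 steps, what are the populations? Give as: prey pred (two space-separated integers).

Step 1: prey: 47+18-5=60; pred: 6+8-1=13
Step 2: prey: 60+24-15=69; pred: 13+23-3=33
Step 3: prey: 69+27-45=51; pred: 33+68-9=92
Step 4: prey: 51+20-93=0; pred: 92+140-27=205
Step 5: prey: 0+0-0=0; pred: 205+0-61=144
Step 6: prey: 0+0-0=0; pred: 144+0-43=101
Step 7: prey: 0+0-0=0; pred: 101+0-30=71
Step 8: prey: 0+0-0=0; pred: 71+0-21=50

Answer: 0 50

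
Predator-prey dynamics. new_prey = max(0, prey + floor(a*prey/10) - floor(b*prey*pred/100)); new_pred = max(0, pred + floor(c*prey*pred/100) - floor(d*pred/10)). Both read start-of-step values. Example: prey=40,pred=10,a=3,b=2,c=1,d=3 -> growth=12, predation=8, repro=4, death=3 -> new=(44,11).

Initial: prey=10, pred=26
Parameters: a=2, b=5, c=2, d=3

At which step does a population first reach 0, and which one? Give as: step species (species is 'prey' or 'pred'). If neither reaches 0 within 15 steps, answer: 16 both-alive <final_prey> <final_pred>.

Answer: 1 prey

Derivation:
Step 1: prey: 10+2-13=0; pred: 26+5-7=24
First extinction: prey at step 1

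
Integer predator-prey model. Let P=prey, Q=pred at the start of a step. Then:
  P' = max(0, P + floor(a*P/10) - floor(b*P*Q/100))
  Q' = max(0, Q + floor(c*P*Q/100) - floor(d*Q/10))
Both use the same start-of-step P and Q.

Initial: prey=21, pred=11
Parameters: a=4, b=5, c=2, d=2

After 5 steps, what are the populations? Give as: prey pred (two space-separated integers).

Step 1: prey: 21+8-11=18; pred: 11+4-2=13
Step 2: prey: 18+7-11=14; pred: 13+4-2=15
Step 3: prey: 14+5-10=9; pred: 15+4-3=16
Step 4: prey: 9+3-7=5; pred: 16+2-3=15
Step 5: prey: 5+2-3=4; pred: 15+1-3=13

Answer: 4 13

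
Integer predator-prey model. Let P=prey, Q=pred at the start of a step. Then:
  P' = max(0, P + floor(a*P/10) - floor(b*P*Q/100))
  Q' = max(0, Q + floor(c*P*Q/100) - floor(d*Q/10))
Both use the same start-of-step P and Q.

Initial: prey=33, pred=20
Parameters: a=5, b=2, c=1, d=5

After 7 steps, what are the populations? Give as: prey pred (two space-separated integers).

Answer: 117 27

Derivation:
Step 1: prey: 33+16-13=36; pred: 20+6-10=16
Step 2: prey: 36+18-11=43; pred: 16+5-8=13
Step 3: prey: 43+21-11=53; pred: 13+5-6=12
Step 4: prey: 53+26-12=67; pred: 12+6-6=12
Step 5: prey: 67+33-16=84; pred: 12+8-6=14
Step 6: prey: 84+42-23=103; pred: 14+11-7=18
Step 7: prey: 103+51-37=117; pred: 18+18-9=27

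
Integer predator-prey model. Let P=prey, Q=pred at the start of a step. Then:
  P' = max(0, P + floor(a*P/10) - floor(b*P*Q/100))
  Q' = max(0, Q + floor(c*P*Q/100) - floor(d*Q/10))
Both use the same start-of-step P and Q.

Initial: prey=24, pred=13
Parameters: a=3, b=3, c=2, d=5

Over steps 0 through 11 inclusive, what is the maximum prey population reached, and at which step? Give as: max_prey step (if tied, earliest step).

Step 1: prey: 24+7-9=22; pred: 13+6-6=13
Step 2: prey: 22+6-8=20; pred: 13+5-6=12
Step 3: prey: 20+6-7=19; pred: 12+4-6=10
Step 4: prey: 19+5-5=19; pred: 10+3-5=8
Step 5: prey: 19+5-4=20; pred: 8+3-4=7
Step 6: prey: 20+6-4=22; pred: 7+2-3=6
Step 7: prey: 22+6-3=25; pred: 6+2-3=5
Step 8: prey: 25+7-3=29; pred: 5+2-2=5
Step 9: prey: 29+8-4=33; pred: 5+2-2=5
Step 10: prey: 33+9-4=38; pred: 5+3-2=6
Step 11: prey: 38+11-6=43; pred: 6+4-3=7
Max prey = 43 at step 11

Answer: 43 11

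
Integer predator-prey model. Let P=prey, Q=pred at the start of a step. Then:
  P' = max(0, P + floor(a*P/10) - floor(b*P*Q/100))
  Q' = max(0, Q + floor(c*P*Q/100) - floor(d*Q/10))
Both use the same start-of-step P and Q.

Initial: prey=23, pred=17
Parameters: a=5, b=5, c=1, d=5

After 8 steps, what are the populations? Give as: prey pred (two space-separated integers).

Answer: 83 1

Derivation:
Step 1: prey: 23+11-19=15; pred: 17+3-8=12
Step 2: prey: 15+7-9=13; pred: 12+1-6=7
Step 3: prey: 13+6-4=15; pred: 7+0-3=4
Step 4: prey: 15+7-3=19; pred: 4+0-2=2
Step 5: prey: 19+9-1=27; pred: 2+0-1=1
Step 6: prey: 27+13-1=39; pred: 1+0-0=1
Step 7: prey: 39+19-1=57; pred: 1+0-0=1
Step 8: prey: 57+28-2=83; pred: 1+0-0=1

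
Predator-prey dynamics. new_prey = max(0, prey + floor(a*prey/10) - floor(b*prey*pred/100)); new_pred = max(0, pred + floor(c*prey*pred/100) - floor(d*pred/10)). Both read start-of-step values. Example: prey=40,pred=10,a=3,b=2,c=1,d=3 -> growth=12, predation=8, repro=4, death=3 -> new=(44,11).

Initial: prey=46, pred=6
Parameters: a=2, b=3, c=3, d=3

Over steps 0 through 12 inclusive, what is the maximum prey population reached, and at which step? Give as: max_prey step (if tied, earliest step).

Answer: 47 1

Derivation:
Step 1: prey: 46+9-8=47; pred: 6+8-1=13
Step 2: prey: 47+9-18=38; pred: 13+18-3=28
Step 3: prey: 38+7-31=14; pred: 28+31-8=51
Step 4: prey: 14+2-21=0; pred: 51+21-15=57
Step 5: prey: 0+0-0=0; pred: 57+0-17=40
Step 6: prey: 0+0-0=0; pred: 40+0-12=28
Step 7: prey: 0+0-0=0; pred: 28+0-8=20
Step 8: prey: 0+0-0=0; pred: 20+0-6=14
Step 9: prey: 0+0-0=0; pred: 14+0-4=10
Step 10: prey: 0+0-0=0; pred: 10+0-3=7
Step 11: prey: 0+0-0=0; pred: 7+0-2=5
Step 12: prey: 0+0-0=0; pred: 5+0-1=4
Max prey = 47 at step 1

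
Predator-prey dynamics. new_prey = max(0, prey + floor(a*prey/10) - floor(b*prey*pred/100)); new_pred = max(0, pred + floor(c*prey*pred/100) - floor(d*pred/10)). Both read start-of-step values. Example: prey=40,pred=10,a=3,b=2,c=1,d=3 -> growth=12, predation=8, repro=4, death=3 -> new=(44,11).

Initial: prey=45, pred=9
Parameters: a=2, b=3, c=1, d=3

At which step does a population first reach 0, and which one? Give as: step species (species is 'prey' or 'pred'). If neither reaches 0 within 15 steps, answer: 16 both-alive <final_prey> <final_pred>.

Step 1: prey: 45+9-12=42; pred: 9+4-2=11
Step 2: prey: 42+8-13=37; pred: 11+4-3=12
Step 3: prey: 37+7-13=31; pred: 12+4-3=13
Step 4: prey: 31+6-12=25; pred: 13+4-3=14
Step 5: prey: 25+5-10=20; pred: 14+3-4=13
Step 6: prey: 20+4-7=17; pred: 13+2-3=12
Step 7: prey: 17+3-6=14; pred: 12+2-3=11
Step 8: prey: 14+2-4=12; pred: 11+1-3=9
Step 9: prey: 12+2-3=11; pred: 9+1-2=8
Step 10: prey: 11+2-2=11; pred: 8+0-2=6
Step 11: prey: 11+2-1=12; pred: 6+0-1=5
Step 12: prey: 12+2-1=13; pred: 5+0-1=4
Step 13: prey: 13+2-1=14; pred: 4+0-1=3
Step 14: prey: 14+2-1=15; pred: 3+0-0=3
Step 15: prey: 15+3-1=17; pred: 3+0-0=3
No extinction within 15 steps

Answer: 16 both-alive 17 3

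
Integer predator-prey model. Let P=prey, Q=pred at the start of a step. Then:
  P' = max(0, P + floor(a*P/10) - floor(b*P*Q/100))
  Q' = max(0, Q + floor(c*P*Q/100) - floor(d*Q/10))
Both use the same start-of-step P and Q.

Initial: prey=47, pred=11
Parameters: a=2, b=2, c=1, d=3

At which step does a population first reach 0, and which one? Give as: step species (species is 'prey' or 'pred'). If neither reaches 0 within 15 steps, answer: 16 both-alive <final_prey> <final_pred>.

Step 1: prey: 47+9-10=46; pred: 11+5-3=13
Step 2: prey: 46+9-11=44; pred: 13+5-3=15
Step 3: prey: 44+8-13=39; pred: 15+6-4=17
Step 4: prey: 39+7-13=33; pred: 17+6-5=18
Step 5: prey: 33+6-11=28; pred: 18+5-5=18
Step 6: prey: 28+5-10=23; pred: 18+5-5=18
Step 7: prey: 23+4-8=19; pred: 18+4-5=17
Step 8: prey: 19+3-6=16; pred: 17+3-5=15
Step 9: prey: 16+3-4=15; pred: 15+2-4=13
Step 10: prey: 15+3-3=15; pred: 13+1-3=11
Step 11: prey: 15+3-3=15; pred: 11+1-3=9
Step 12: prey: 15+3-2=16; pred: 9+1-2=8
Step 13: prey: 16+3-2=17; pred: 8+1-2=7
Step 14: prey: 17+3-2=18; pred: 7+1-2=6
Step 15: prey: 18+3-2=19; pred: 6+1-1=6
No extinction within 15 steps

Answer: 16 both-alive 19 6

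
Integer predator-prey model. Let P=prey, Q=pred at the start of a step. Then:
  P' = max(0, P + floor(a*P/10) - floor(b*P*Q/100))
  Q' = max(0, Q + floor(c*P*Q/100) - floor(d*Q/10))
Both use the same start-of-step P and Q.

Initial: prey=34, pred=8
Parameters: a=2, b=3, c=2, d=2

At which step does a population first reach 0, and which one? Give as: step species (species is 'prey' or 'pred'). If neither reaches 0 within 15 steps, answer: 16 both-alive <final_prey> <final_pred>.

Answer: 16 both-alive 1 4

Derivation:
Step 1: prey: 34+6-8=32; pred: 8+5-1=12
Step 2: prey: 32+6-11=27; pred: 12+7-2=17
Step 3: prey: 27+5-13=19; pred: 17+9-3=23
Step 4: prey: 19+3-13=9; pred: 23+8-4=27
Step 5: prey: 9+1-7=3; pred: 27+4-5=26
Step 6: prey: 3+0-2=1; pred: 26+1-5=22
Step 7: prey: 1+0-0=1; pred: 22+0-4=18
Step 8: prey: 1+0-0=1; pred: 18+0-3=15
Step 9: prey: 1+0-0=1; pred: 15+0-3=12
Step 10: prey: 1+0-0=1; pred: 12+0-2=10
Step 11: prey: 1+0-0=1; pred: 10+0-2=8
Step 12: prey: 1+0-0=1; pred: 8+0-1=7
Step 13: prey: 1+0-0=1; pred: 7+0-1=6
Step 14: prey: 1+0-0=1; pred: 6+0-1=5
Step 15: prey: 1+0-0=1; pred: 5+0-1=4
No extinction within 15 steps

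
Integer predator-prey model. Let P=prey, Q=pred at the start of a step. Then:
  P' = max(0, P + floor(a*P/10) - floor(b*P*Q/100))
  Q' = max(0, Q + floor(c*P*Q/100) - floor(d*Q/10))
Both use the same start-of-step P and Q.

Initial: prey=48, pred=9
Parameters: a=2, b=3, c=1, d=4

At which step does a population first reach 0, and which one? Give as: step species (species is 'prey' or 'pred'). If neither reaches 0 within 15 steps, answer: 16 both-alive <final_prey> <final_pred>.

Answer: 16 both-alive 30 7

Derivation:
Step 1: prey: 48+9-12=45; pred: 9+4-3=10
Step 2: prey: 45+9-13=41; pred: 10+4-4=10
Step 3: prey: 41+8-12=37; pred: 10+4-4=10
Step 4: prey: 37+7-11=33; pred: 10+3-4=9
Step 5: prey: 33+6-8=31; pred: 9+2-3=8
Step 6: prey: 31+6-7=30; pred: 8+2-3=7
Step 7: prey: 30+6-6=30; pred: 7+2-2=7
Steps 8-15: state stable at prey=30, pred=7 (no change)
No extinction within 15 steps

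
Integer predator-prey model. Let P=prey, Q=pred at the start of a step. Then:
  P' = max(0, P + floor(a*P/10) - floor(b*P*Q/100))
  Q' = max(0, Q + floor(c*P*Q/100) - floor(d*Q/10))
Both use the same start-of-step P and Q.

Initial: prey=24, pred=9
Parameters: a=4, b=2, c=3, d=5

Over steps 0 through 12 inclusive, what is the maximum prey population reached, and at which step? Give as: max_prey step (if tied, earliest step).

Answer: 37 3

Derivation:
Step 1: prey: 24+9-4=29; pred: 9+6-4=11
Step 2: prey: 29+11-6=34; pred: 11+9-5=15
Step 3: prey: 34+13-10=37; pred: 15+15-7=23
Step 4: prey: 37+14-17=34; pred: 23+25-11=37
Step 5: prey: 34+13-25=22; pred: 37+37-18=56
Step 6: prey: 22+8-24=6; pred: 56+36-28=64
Step 7: prey: 6+2-7=1; pred: 64+11-32=43
Step 8: prey: 1+0-0=1; pred: 43+1-21=23
Step 9: prey: 1+0-0=1; pred: 23+0-11=12
Step 10: prey: 1+0-0=1; pred: 12+0-6=6
Step 11: prey: 1+0-0=1; pred: 6+0-3=3
Step 12: prey: 1+0-0=1; pred: 3+0-1=2
Max prey = 37 at step 3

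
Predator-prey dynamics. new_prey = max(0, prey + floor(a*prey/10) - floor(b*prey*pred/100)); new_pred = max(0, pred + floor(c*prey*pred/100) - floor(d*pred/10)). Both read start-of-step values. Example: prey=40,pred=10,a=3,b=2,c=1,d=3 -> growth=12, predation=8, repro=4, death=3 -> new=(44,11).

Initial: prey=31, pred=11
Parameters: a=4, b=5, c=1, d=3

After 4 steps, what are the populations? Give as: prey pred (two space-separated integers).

Step 1: prey: 31+12-17=26; pred: 11+3-3=11
Step 2: prey: 26+10-14=22; pred: 11+2-3=10
Step 3: prey: 22+8-11=19; pred: 10+2-3=9
Step 4: prey: 19+7-8=18; pred: 9+1-2=8

Answer: 18 8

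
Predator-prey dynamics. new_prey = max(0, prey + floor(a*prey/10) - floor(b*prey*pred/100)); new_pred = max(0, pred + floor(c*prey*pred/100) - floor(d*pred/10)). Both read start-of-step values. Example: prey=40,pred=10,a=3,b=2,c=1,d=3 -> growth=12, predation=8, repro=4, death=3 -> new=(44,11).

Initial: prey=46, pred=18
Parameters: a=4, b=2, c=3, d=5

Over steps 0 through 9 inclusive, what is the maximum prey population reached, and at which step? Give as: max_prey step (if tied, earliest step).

Answer: 48 1

Derivation:
Step 1: prey: 46+18-16=48; pred: 18+24-9=33
Step 2: prey: 48+19-31=36; pred: 33+47-16=64
Step 3: prey: 36+14-46=4; pred: 64+69-32=101
Step 4: prey: 4+1-8=0; pred: 101+12-50=63
Step 5: prey: 0+0-0=0; pred: 63+0-31=32
Step 6: prey: 0+0-0=0; pred: 32+0-16=16
Step 7: prey: 0+0-0=0; pred: 16+0-8=8
Step 8: prey: 0+0-0=0; pred: 8+0-4=4
Step 9: prey: 0+0-0=0; pred: 4+0-2=2
Max prey = 48 at step 1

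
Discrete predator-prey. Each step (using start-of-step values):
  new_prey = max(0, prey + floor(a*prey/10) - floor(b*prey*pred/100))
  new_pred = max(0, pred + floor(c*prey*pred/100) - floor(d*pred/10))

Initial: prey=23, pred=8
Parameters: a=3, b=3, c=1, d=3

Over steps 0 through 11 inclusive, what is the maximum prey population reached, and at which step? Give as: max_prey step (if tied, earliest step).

Answer: 53 10

Derivation:
Step 1: prey: 23+6-5=24; pred: 8+1-2=7
Step 2: prey: 24+7-5=26; pred: 7+1-2=6
Step 3: prey: 26+7-4=29; pred: 6+1-1=6
Step 4: prey: 29+8-5=32; pred: 6+1-1=6
Step 5: prey: 32+9-5=36; pred: 6+1-1=6
Step 6: prey: 36+10-6=40; pred: 6+2-1=7
Step 7: prey: 40+12-8=44; pred: 7+2-2=7
Step 8: prey: 44+13-9=48; pred: 7+3-2=8
Step 9: prey: 48+14-11=51; pred: 8+3-2=9
Step 10: prey: 51+15-13=53; pred: 9+4-2=11
Step 11: prey: 53+15-17=51; pred: 11+5-3=13
Max prey = 53 at step 10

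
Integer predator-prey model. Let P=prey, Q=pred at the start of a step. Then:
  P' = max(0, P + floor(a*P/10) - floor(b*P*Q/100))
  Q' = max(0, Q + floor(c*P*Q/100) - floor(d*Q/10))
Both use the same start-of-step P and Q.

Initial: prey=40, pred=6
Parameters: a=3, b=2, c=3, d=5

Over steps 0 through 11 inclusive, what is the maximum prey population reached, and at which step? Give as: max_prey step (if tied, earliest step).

Answer: 53 2

Derivation:
Step 1: prey: 40+12-4=48; pred: 6+7-3=10
Step 2: prey: 48+14-9=53; pred: 10+14-5=19
Step 3: prey: 53+15-20=48; pred: 19+30-9=40
Step 4: prey: 48+14-38=24; pred: 40+57-20=77
Step 5: prey: 24+7-36=0; pred: 77+55-38=94
Step 6: prey: 0+0-0=0; pred: 94+0-47=47
Step 7: prey: 0+0-0=0; pred: 47+0-23=24
Step 8: prey: 0+0-0=0; pred: 24+0-12=12
Step 9: prey: 0+0-0=0; pred: 12+0-6=6
Step 10: prey: 0+0-0=0; pred: 6+0-3=3
Step 11: prey: 0+0-0=0; pred: 3+0-1=2
Max prey = 53 at step 2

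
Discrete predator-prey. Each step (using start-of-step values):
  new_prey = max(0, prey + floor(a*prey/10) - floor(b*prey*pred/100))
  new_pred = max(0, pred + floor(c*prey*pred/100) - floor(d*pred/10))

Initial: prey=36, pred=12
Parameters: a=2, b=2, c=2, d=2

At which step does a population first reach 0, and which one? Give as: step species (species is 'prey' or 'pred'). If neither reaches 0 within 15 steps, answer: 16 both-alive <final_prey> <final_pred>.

Step 1: prey: 36+7-8=35; pred: 12+8-2=18
Step 2: prey: 35+7-12=30; pred: 18+12-3=27
Step 3: prey: 30+6-16=20; pred: 27+16-5=38
Step 4: prey: 20+4-15=9; pred: 38+15-7=46
Step 5: prey: 9+1-8=2; pred: 46+8-9=45
Step 6: prey: 2+0-1=1; pred: 45+1-9=37
Step 7: prey: 1+0-0=1; pred: 37+0-7=30
Step 8: prey: 1+0-0=1; pred: 30+0-6=24
Step 9: prey: 1+0-0=1; pred: 24+0-4=20
Step 10: prey: 1+0-0=1; pred: 20+0-4=16
Step 11: prey: 1+0-0=1; pred: 16+0-3=13
Step 12: prey: 1+0-0=1; pred: 13+0-2=11
Step 13: prey: 1+0-0=1; pred: 11+0-2=9
Step 14: prey: 1+0-0=1; pred: 9+0-1=8
Step 15: prey: 1+0-0=1; pred: 8+0-1=7
No extinction within 15 steps

Answer: 16 both-alive 1 7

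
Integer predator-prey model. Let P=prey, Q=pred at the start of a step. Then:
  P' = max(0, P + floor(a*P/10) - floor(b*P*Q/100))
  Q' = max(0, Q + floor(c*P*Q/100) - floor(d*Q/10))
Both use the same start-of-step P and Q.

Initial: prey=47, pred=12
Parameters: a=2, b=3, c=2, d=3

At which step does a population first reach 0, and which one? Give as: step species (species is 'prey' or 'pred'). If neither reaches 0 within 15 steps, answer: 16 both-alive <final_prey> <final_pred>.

Step 1: prey: 47+9-16=40; pred: 12+11-3=20
Step 2: prey: 40+8-24=24; pred: 20+16-6=30
Step 3: prey: 24+4-21=7; pred: 30+14-9=35
Step 4: prey: 7+1-7=1; pred: 35+4-10=29
Step 5: prey: 1+0-0=1; pred: 29+0-8=21
Step 6: prey: 1+0-0=1; pred: 21+0-6=15
Step 7: prey: 1+0-0=1; pred: 15+0-4=11
Step 8: prey: 1+0-0=1; pred: 11+0-3=8
Step 9: prey: 1+0-0=1; pred: 8+0-2=6
Step 10: prey: 1+0-0=1; pred: 6+0-1=5
Step 11: prey: 1+0-0=1; pred: 5+0-1=4
Step 12: prey: 1+0-0=1; pred: 4+0-1=3
Step 13: prey: 1+0-0=1; pred: 3+0-0=3
Steps 14-15: state stable at prey=1, pred=3 (no change)
No extinction within 15 steps

Answer: 16 both-alive 1 3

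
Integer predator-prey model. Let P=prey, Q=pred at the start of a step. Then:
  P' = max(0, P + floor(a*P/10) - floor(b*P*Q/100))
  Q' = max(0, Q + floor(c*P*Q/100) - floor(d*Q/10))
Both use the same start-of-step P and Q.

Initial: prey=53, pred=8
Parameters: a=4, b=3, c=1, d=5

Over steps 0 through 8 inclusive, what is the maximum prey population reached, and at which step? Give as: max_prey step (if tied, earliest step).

Step 1: prey: 53+21-12=62; pred: 8+4-4=8
Step 2: prey: 62+24-14=72; pred: 8+4-4=8
Step 3: prey: 72+28-17=83; pred: 8+5-4=9
Step 4: prey: 83+33-22=94; pred: 9+7-4=12
Step 5: prey: 94+37-33=98; pred: 12+11-6=17
Step 6: prey: 98+39-49=88; pred: 17+16-8=25
Step 7: prey: 88+35-66=57; pred: 25+22-12=35
Step 8: prey: 57+22-59=20; pred: 35+19-17=37
Max prey = 98 at step 5

Answer: 98 5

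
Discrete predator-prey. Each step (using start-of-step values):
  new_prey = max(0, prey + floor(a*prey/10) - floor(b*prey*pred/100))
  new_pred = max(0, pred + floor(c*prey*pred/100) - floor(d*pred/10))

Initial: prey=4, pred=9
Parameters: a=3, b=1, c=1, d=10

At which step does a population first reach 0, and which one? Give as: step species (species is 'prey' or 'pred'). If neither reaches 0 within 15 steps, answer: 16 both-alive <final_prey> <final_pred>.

Answer: 1 pred

Derivation:
Step 1: prey: 4+1-0=5; pred: 9+0-9=0
First extinction: pred at step 1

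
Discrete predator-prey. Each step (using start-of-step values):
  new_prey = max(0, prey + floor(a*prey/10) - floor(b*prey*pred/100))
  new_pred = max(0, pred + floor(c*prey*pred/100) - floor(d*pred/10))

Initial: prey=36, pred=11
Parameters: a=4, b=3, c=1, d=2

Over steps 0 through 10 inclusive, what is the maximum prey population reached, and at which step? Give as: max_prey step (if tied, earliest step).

Step 1: prey: 36+14-11=39; pred: 11+3-2=12
Step 2: prey: 39+15-14=40; pred: 12+4-2=14
Step 3: prey: 40+16-16=40; pred: 14+5-2=17
Step 4: prey: 40+16-20=36; pred: 17+6-3=20
Step 5: prey: 36+14-21=29; pred: 20+7-4=23
Step 6: prey: 29+11-20=20; pred: 23+6-4=25
Step 7: prey: 20+8-15=13; pred: 25+5-5=25
Step 8: prey: 13+5-9=9; pred: 25+3-5=23
Step 9: prey: 9+3-6=6; pred: 23+2-4=21
Step 10: prey: 6+2-3=5; pred: 21+1-4=18
Max prey = 40 at step 2

Answer: 40 2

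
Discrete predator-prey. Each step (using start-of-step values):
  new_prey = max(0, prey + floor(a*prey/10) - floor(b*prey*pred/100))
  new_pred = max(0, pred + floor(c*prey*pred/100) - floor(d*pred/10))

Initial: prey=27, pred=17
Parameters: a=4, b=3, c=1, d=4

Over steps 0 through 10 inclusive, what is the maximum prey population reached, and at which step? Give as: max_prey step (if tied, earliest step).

Step 1: prey: 27+10-13=24; pred: 17+4-6=15
Step 2: prey: 24+9-10=23; pred: 15+3-6=12
Step 3: prey: 23+9-8=24; pred: 12+2-4=10
Step 4: prey: 24+9-7=26; pred: 10+2-4=8
Step 5: prey: 26+10-6=30; pred: 8+2-3=7
Step 6: prey: 30+12-6=36; pred: 7+2-2=7
Step 7: prey: 36+14-7=43; pred: 7+2-2=7
Step 8: prey: 43+17-9=51; pred: 7+3-2=8
Step 9: prey: 51+20-12=59; pred: 8+4-3=9
Step 10: prey: 59+23-15=67; pred: 9+5-3=11
Max prey = 67 at step 10

Answer: 67 10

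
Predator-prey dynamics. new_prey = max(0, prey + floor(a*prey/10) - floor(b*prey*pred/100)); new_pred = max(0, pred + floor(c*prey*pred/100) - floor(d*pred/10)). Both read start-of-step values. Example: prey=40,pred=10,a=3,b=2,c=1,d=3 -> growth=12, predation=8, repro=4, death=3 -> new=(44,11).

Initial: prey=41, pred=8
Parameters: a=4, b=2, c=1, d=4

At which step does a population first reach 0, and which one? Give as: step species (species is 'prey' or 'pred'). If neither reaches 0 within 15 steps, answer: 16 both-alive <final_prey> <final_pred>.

Step 1: prey: 41+16-6=51; pred: 8+3-3=8
Step 2: prey: 51+20-8=63; pred: 8+4-3=9
Step 3: prey: 63+25-11=77; pred: 9+5-3=11
Step 4: prey: 77+30-16=91; pred: 11+8-4=15
Step 5: prey: 91+36-27=100; pred: 15+13-6=22
Step 6: prey: 100+40-44=96; pred: 22+22-8=36
Step 7: prey: 96+38-69=65; pred: 36+34-14=56
Step 8: prey: 65+26-72=19; pred: 56+36-22=70
Step 9: prey: 19+7-26=0; pred: 70+13-28=55
First extinction: prey at step 9

Answer: 9 prey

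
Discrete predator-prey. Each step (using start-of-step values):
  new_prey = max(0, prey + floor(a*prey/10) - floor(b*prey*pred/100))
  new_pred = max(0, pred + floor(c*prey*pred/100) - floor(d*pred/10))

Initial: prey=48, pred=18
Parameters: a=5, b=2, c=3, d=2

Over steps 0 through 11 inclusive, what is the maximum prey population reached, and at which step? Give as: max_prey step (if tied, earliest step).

Answer: 55 1

Derivation:
Step 1: prey: 48+24-17=55; pred: 18+25-3=40
Step 2: prey: 55+27-44=38; pred: 40+66-8=98
Step 3: prey: 38+19-74=0; pred: 98+111-19=190
Step 4: prey: 0+0-0=0; pred: 190+0-38=152
Step 5: prey: 0+0-0=0; pred: 152+0-30=122
Step 6: prey: 0+0-0=0; pred: 122+0-24=98
Step 7: prey: 0+0-0=0; pred: 98+0-19=79
Step 8: prey: 0+0-0=0; pred: 79+0-15=64
Step 9: prey: 0+0-0=0; pred: 64+0-12=52
Step 10: prey: 0+0-0=0; pred: 52+0-10=42
Step 11: prey: 0+0-0=0; pred: 42+0-8=34
Max prey = 55 at step 1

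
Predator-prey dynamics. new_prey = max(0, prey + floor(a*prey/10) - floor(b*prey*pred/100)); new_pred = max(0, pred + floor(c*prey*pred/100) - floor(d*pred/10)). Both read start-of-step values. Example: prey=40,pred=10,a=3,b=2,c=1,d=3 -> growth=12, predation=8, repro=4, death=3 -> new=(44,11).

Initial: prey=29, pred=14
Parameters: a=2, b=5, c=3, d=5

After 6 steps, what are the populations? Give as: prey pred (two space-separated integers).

Answer: 1 2

Derivation:
Step 1: prey: 29+5-20=14; pred: 14+12-7=19
Step 2: prey: 14+2-13=3; pred: 19+7-9=17
Step 3: prey: 3+0-2=1; pred: 17+1-8=10
Step 4: prey: 1+0-0=1; pred: 10+0-5=5
Step 5: prey: 1+0-0=1; pred: 5+0-2=3
Step 6: prey: 1+0-0=1; pred: 3+0-1=2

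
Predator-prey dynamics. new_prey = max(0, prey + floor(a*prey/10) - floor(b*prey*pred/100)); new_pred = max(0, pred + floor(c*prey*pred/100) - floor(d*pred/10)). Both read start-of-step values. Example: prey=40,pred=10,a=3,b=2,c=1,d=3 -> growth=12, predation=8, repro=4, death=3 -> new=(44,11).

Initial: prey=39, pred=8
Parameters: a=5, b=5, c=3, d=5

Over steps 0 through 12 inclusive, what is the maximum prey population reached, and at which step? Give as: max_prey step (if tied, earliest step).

Answer: 43 1

Derivation:
Step 1: prey: 39+19-15=43; pred: 8+9-4=13
Step 2: prey: 43+21-27=37; pred: 13+16-6=23
Step 3: prey: 37+18-42=13; pred: 23+25-11=37
Step 4: prey: 13+6-24=0; pred: 37+14-18=33
Step 5: prey: 0+0-0=0; pred: 33+0-16=17
Step 6: prey: 0+0-0=0; pred: 17+0-8=9
Step 7: prey: 0+0-0=0; pred: 9+0-4=5
Step 8: prey: 0+0-0=0; pred: 5+0-2=3
Step 9: prey: 0+0-0=0; pred: 3+0-1=2
Step 10: prey: 0+0-0=0; pred: 2+0-1=1
Step 11: prey: 0+0-0=0; pred: 1+0-0=1
Step 12: prey: 0+0-0=0; pred: 1+0-0=1
Max prey = 43 at step 1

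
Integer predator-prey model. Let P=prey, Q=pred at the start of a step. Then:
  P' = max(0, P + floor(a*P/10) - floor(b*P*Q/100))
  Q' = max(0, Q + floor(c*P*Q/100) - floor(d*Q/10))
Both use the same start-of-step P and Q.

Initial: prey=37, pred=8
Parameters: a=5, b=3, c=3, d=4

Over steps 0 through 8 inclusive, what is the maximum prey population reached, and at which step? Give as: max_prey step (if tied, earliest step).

Answer: 52 2

Derivation:
Step 1: prey: 37+18-8=47; pred: 8+8-3=13
Step 2: prey: 47+23-18=52; pred: 13+18-5=26
Step 3: prey: 52+26-40=38; pred: 26+40-10=56
Step 4: prey: 38+19-63=0; pred: 56+63-22=97
Step 5: prey: 0+0-0=0; pred: 97+0-38=59
Step 6: prey: 0+0-0=0; pred: 59+0-23=36
Step 7: prey: 0+0-0=0; pred: 36+0-14=22
Step 8: prey: 0+0-0=0; pred: 22+0-8=14
Max prey = 52 at step 2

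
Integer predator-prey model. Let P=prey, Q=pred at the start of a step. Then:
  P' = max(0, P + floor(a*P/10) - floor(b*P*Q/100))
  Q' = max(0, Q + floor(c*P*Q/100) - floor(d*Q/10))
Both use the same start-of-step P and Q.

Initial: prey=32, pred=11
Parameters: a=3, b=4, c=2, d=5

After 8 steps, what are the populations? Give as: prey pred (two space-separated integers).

Answer: 14 3

Derivation:
Step 1: prey: 32+9-14=27; pred: 11+7-5=13
Step 2: prey: 27+8-14=21; pred: 13+7-6=14
Step 3: prey: 21+6-11=16; pred: 14+5-7=12
Step 4: prey: 16+4-7=13; pred: 12+3-6=9
Step 5: prey: 13+3-4=12; pred: 9+2-4=7
Step 6: prey: 12+3-3=12; pred: 7+1-3=5
Step 7: prey: 12+3-2=13; pred: 5+1-2=4
Step 8: prey: 13+3-2=14; pred: 4+1-2=3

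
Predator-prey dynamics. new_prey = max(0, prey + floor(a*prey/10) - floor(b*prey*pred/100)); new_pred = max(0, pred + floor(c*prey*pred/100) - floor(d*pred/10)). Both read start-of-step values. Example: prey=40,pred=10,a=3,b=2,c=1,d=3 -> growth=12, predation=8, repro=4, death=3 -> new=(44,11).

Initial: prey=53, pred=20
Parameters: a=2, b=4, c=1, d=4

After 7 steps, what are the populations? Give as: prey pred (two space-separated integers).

Step 1: prey: 53+10-42=21; pred: 20+10-8=22
Step 2: prey: 21+4-18=7; pred: 22+4-8=18
Step 3: prey: 7+1-5=3; pred: 18+1-7=12
Step 4: prey: 3+0-1=2; pred: 12+0-4=8
Step 5: prey: 2+0-0=2; pred: 8+0-3=5
Step 6: prey: 2+0-0=2; pred: 5+0-2=3
Step 7: prey: 2+0-0=2; pred: 3+0-1=2

Answer: 2 2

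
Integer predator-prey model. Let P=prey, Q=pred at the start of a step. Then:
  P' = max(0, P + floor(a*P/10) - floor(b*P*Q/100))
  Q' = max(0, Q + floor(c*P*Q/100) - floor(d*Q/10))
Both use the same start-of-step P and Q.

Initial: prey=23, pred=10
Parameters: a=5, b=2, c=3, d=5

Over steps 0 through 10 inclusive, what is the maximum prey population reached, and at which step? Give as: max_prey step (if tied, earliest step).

Step 1: prey: 23+11-4=30; pred: 10+6-5=11
Step 2: prey: 30+15-6=39; pred: 11+9-5=15
Step 3: prey: 39+19-11=47; pred: 15+17-7=25
Step 4: prey: 47+23-23=47; pred: 25+35-12=48
Step 5: prey: 47+23-45=25; pred: 48+67-24=91
Step 6: prey: 25+12-45=0; pred: 91+68-45=114
Step 7: prey: 0+0-0=0; pred: 114+0-57=57
Step 8: prey: 0+0-0=0; pred: 57+0-28=29
Step 9: prey: 0+0-0=0; pred: 29+0-14=15
Step 10: prey: 0+0-0=0; pred: 15+0-7=8
Max prey = 47 at step 3

Answer: 47 3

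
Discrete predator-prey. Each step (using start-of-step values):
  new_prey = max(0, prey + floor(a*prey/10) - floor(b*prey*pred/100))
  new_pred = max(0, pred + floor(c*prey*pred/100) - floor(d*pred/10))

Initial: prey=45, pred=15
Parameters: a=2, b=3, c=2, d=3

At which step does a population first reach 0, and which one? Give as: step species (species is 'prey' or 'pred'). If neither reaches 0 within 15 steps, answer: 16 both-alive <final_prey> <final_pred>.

Answer: 4 prey

Derivation:
Step 1: prey: 45+9-20=34; pred: 15+13-4=24
Step 2: prey: 34+6-24=16; pred: 24+16-7=33
Step 3: prey: 16+3-15=4; pred: 33+10-9=34
Step 4: prey: 4+0-4=0; pred: 34+2-10=26
First extinction: prey at step 4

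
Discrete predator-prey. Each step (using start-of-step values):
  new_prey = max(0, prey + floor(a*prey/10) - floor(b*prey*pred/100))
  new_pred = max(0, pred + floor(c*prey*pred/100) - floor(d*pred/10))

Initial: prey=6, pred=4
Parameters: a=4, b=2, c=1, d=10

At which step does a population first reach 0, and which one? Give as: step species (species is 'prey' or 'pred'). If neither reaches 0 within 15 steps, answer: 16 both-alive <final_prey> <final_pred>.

Step 1: prey: 6+2-0=8; pred: 4+0-4=0
First extinction: pred at step 1

Answer: 1 pred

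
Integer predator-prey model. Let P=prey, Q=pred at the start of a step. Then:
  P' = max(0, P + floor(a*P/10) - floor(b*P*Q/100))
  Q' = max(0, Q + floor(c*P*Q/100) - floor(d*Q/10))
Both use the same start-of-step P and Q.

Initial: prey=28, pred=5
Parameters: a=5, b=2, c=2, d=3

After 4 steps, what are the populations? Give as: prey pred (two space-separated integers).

Step 1: prey: 28+14-2=40; pred: 5+2-1=6
Step 2: prey: 40+20-4=56; pred: 6+4-1=9
Step 3: prey: 56+28-10=74; pred: 9+10-2=17
Step 4: prey: 74+37-25=86; pred: 17+25-5=37

Answer: 86 37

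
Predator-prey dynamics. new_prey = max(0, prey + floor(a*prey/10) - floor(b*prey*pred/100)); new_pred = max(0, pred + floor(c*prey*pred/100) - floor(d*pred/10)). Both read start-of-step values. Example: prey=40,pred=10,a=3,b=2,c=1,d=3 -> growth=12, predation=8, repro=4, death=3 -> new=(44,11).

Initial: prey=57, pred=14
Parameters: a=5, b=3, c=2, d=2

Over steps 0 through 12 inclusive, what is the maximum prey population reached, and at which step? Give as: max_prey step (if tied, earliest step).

Step 1: prey: 57+28-23=62; pred: 14+15-2=27
Step 2: prey: 62+31-50=43; pred: 27+33-5=55
Step 3: prey: 43+21-70=0; pred: 55+47-11=91
Step 4: prey: 0+0-0=0; pred: 91+0-18=73
Step 5: prey: 0+0-0=0; pred: 73+0-14=59
Step 6: prey: 0+0-0=0; pred: 59+0-11=48
Step 7: prey: 0+0-0=0; pred: 48+0-9=39
Step 8: prey: 0+0-0=0; pred: 39+0-7=32
Step 9: prey: 0+0-0=0; pred: 32+0-6=26
Step 10: prey: 0+0-0=0; pred: 26+0-5=21
Step 11: prey: 0+0-0=0; pred: 21+0-4=17
Step 12: prey: 0+0-0=0; pred: 17+0-3=14
Max prey = 62 at step 1

Answer: 62 1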